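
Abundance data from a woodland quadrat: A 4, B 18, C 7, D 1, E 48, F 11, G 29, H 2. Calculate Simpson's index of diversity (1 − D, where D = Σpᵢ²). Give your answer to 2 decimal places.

0.75

Total N = 4+18+7+1+48+11+29+2 = 120, so the proportions are 0.0333, 0.15, 0.0583, 0.0083, 0.4, 0.0917, 0.2417, 0.0167 (working shown to 4 dp, full precision carried).
D = 0.0333² + 0.15² + 0.0583² + 0.0083² + 0.4² + 0.0917² + 0.2417² + 0.0167² = 0.0011 + 0.0225 + 0.0034 + 0.0001 + 0.1600 + 0.0084 + 0.0584 + 0.0003 = 0.2542.
So 1 − D = 0.7458, i.e. 0.75 to 2 decimal places.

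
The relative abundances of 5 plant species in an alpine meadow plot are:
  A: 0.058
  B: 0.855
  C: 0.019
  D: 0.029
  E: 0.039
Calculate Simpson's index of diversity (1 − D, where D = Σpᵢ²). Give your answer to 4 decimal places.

D = 0.058² + 0.855² + 0.019² + 0.029² + 0.039² = 0.003364 + 0.731025 + 0.000361 + 0.000841 + 0.001521 = 0.737112 (working shown to 6 dp, full precision carried).
So 1 − D = 0.262888, i.e. 0.2629 to 4 decimal places.

0.2629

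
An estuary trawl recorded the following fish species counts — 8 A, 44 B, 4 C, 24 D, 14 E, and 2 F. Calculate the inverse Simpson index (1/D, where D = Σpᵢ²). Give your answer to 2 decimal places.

Total N = 8+44+4+24+14+2 = 96, so the proportions are 0.083333, 0.458333, 0.041667, 0.25, 0.145833, 0.020833 (working shown to 6 dp, full precision carried).
D = 0.083333² + 0.458333² + 0.041667² + 0.25² + 0.145833² + 0.020833² = 0.006944 + 0.210069 + 0.001736 + 0.062500 + 0.021267 + 0.000434 = 0.302951.
So 1/D = 3.3009, i.e. 3.30 to 2 decimal places.

3.30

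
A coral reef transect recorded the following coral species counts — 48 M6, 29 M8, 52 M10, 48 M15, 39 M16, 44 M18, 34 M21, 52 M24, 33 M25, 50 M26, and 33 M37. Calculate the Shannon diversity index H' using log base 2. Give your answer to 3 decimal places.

3.431

Total N = 48+29+52+48+39+44+34+52+33+50+33 = 462, so the proportions are 0.1039, 0.06277, 0.11255, 0.1039, 0.08442, 0.09524, 0.07359, 0.11255, 0.07143, 0.10823, 0.07143 (working shown to 5 dp, full precision carried).
Each pᵢ log₂ pᵢ term: 0.1039×(-3.26679)=-0.33941, 0.06277×(-3.99377)=-0.25069, 0.11255×(-3.15131)=-0.35469, 0.1039×(-3.26679)=-0.33941, 0.08442×(-3.56635)=-0.30106, 0.09524×(-3.39232)=-0.32308, 0.07359×(-3.76429)=-0.27703, 0.11255×(-3.15131)=-0.35469, 0.07143×(-3.80735)=-0.27195, 0.10823×(-3.20789)=-0.34717, 0.07143×(-3.80735)=-0.27195.
Sum = -3.43113, so H' = 3.431.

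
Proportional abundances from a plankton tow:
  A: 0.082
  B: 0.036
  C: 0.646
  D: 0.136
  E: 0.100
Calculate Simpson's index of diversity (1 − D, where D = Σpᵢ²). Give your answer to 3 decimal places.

D = 0.082² + 0.036² + 0.646² + 0.136² + 0.1² = 0.00672 + 0.00130 + 0.41732 + 0.01850 + 0.01000 = 0.45383 (working shown to 5 dp, full precision carried).
So 1 − D = 0.54617, i.e. 0.546 to 3 decimal places.

0.546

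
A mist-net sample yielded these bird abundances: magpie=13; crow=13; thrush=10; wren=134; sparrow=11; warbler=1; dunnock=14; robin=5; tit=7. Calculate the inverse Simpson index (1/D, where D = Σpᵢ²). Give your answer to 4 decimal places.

Total N = 13+13+10+134+11+1+14+5+7 = 208, so the proportions are 0.0625, 0.0625, 0.0480769, 0.6442308, 0.0528846, 0.0048077, 0.0673077, 0.0240385, 0.0336538 (working shown to 7 dp, full precision carried).
D = 0.0625² + 0.0625² + 0.0480769² + 0.6442308² + 0.0528846² + 0.0048077² + 0.0673077² + 0.0240385² + 0.0336538² = 0.0039062 + 0.0039062 + 0.0023114 + 0.4150333 + 0.0027968 + 0.0000231 + 0.0045303 + 0.0005778 + 0.0011326 = 0.4342178.
So 1/D = 2.302992, i.e. 2.3030 to 4 decimal places.

2.3030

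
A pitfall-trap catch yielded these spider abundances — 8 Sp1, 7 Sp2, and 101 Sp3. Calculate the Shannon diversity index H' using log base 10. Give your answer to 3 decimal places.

0.206

Total N = 8+7+101 = 116, so the proportions are 0.06897, 0.06034, 0.87069 (working shown to 5 dp, full precision carried).
Each pᵢ log₁₀ pᵢ term: 0.06897×(-1.16137)=-0.08009, 0.06034×(-1.21936)=-0.07358, 0.87069×(-0.06014)=-0.05236.
Sum = -0.20604, so H' = 0.206.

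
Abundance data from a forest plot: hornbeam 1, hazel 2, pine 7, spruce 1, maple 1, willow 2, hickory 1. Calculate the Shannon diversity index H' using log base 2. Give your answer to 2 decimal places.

2.33

Total N = 1+2+7+1+1+2+1 = 15, so the proportions are 0.0667, 0.1333, 0.4667, 0.0667, 0.0667, 0.1333, 0.0667 (working shown to 4 dp, full precision carried).
Each pᵢ log₂ pᵢ term: 0.0667×(-3.9069)=-0.2605, 0.1333×(-2.9069)=-0.3876, 0.4667×(-1.0995)=-0.5131, 0.0667×(-3.9069)=-0.2605, 0.0667×(-3.9069)=-0.2605, 0.1333×(-2.9069)=-0.3876, 0.0667×(-3.9069)=-0.2605.
Sum = -2.3301, so H' = 2.33.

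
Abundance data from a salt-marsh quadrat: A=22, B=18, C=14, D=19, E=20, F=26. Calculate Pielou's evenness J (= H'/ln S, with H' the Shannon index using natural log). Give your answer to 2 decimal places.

Total N = 22+18+14+19+20+26 = 119, so the proportions are 0.1849, 0.1513, 0.1176, 0.1597, 0.1681, 0.2185 (working shown to 4 dp, full precision carried).
H' = −Σ pᵢ ln pᵢ = −((-0.3121) + (-0.2857) + (-0.2518) + (-0.2929) + (-0.2997) + (-0.3323)) = 1.7745.
With S = 6 species, ln S = 1.7918, so J = 1.7745/1.7918 = 0.9904, i.e. 0.99 to 2 decimal places.

0.99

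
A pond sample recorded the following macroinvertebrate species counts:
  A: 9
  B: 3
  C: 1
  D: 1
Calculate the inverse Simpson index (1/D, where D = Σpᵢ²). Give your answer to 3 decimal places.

Total N = 9+3+1+1 = 14, so the proportions are 0.642857, 0.214286, 0.071429, 0.071429 (working shown to 6 dp, full precision carried).
D = 0.642857² + 0.214286² + 0.071429² + 0.071429² = 0.413265 + 0.045918 + 0.005102 + 0.005102 = 0.469388.
So 1/D = 2.13043, i.e. 2.130 to 3 decimal places.

2.130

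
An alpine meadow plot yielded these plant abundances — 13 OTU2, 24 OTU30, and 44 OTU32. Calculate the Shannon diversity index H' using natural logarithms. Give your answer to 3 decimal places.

0.986

Total N = 13+24+44 = 81, so the proportions are 0.16049, 0.2963, 0.54321 (working shown to 5 dp, full precision carried).
Each pᵢ ln pᵢ term: 0.16049×(-1.82950)=-0.29362, 0.2963×(-1.21640)=-0.36041, 0.54321×(-0.61026)=-0.33150.
Sum = -0.98554, so H' = 0.986.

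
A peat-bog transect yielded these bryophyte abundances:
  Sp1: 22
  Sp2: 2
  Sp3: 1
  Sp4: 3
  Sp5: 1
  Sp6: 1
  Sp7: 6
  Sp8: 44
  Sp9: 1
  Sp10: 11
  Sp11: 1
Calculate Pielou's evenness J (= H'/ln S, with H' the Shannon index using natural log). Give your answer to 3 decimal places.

Total N = 22+2+1+3+1+1+6+44+1+11+1 = 93, so the proportions are 0.23656, 0.02151, 0.01075, 0.03226, 0.01075, 0.01075, 0.06452, 0.47312, 0.01075, 0.11828, 0.01075 (working shown to 5 dp, full precision carried).
H' = −Σ pᵢ ln pᵢ = −((-0.34101) + (-0.08257) + (-0.04874) + (-0.11077) + (-0.04874) + (-0.04874) + (-0.17683) + (-0.35409) + (-0.04874) + (-0.25249) + (-0.04874)) = 1.56145.
With S = 11 species, ln S = 2.39790, so J = 1.56145/2.39790 = 0.65118, i.e. 0.651 to 3 decimal places.

0.651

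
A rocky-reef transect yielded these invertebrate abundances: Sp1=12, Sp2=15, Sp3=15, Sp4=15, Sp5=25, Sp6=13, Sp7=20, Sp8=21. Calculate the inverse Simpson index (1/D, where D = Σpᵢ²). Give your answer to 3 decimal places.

7.537

Total N = 12+15+15+15+25+13+20+21 = 136, so the proportions are 0.0882353, 0.1102941, 0.1102941, 0.1102941, 0.1838235, 0.0955882, 0.1470588, 0.1544118 (working shown to 7 dp, full precision carried).
D = 0.0882353² + 0.1102941² + 0.1102941² + 0.1102941² + 0.1838235² + 0.0955882² + 0.1470588² + 0.1544118² = 0.0077855 + 0.0121648 + 0.0121648 + 0.0121648 + 0.0337911 + 0.0091371 + 0.0216263 + 0.0238430 = 0.1326773.
So 1/D = 7.53708, i.e. 7.537 to 3 decimal places.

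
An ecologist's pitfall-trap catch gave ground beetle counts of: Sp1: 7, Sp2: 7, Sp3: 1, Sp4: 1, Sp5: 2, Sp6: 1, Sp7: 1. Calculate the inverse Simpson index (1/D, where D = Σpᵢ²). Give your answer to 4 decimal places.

3.7736

Total N = 7+7+1+1+2+1+1 = 20, so the proportions are 0.35, 0.35, 0.05, 0.05, 0.1, 0.05, 0.05 (working shown to 8 dp, full precision carried).
D = 0.35² + 0.35² + 0.05² + 0.05² + 0.1² + 0.05² + 0.05² = 0.12250000 + 0.12250000 + 0.00250000 + 0.00250000 + 0.01000000 + 0.00250000 + 0.00250000 = 0.26500000.
So 1/D = 3.773585, i.e. 3.7736 to 4 decimal places.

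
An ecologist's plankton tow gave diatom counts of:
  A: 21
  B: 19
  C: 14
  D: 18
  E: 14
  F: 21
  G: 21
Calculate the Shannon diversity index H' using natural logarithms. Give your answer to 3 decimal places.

Total N = 21+19+14+18+14+21+21 = 128, so the proportions are 0.16406, 0.14844, 0.10938, 0.14062, 0.10938, 0.16406, 0.16406 (working shown to 5 dp, full precision carried).
Each pᵢ ln pᵢ term: 0.16406×(-1.80751)=-0.29654, 0.14844×(-1.90759)=-0.28316, 0.10938×(-2.21297)=-0.24204, 0.14062×(-1.96166)=-0.27586, 0.10938×(-2.21297)=-0.24204, 0.16406×(-1.80751)=-0.29654, 0.16406×(-1.80751)=-0.29654.
Sum = -1.93274, so H' = 1.933.

1.933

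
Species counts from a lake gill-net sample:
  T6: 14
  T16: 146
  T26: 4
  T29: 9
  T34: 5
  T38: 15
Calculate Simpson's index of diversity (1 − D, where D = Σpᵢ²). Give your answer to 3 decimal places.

Total N = 14+146+4+9+5+15 = 193, so the proportions are 0.07254, 0.75648, 0.02073, 0.04663, 0.02591, 0.07772 (working shown to 5 dp, full precision carried).
D = 0.07254² + 0.75648² + 0.02073² + 0.04663² + 0.02591² + 0.07772² = 0.00526 + 0.57226 + 0.00043 + 0.00217 + 0.00067 + 0.00604 = 0.58683.
So 1 − D = 0.41317, i.e. 0.413 to 3 decimal places.

0.413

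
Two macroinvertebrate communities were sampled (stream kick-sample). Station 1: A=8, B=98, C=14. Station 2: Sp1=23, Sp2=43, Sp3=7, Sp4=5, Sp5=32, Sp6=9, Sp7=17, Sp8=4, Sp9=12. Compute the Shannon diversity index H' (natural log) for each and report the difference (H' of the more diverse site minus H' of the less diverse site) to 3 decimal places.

Station 1: N=120, proportions 0.06667, 0.81667, 0.11667, giving H' = 0.59658 (working shown to 5 dp, full precision carried).
Station 2: N=152, proportions 0.15132, 0.28289, 0.04605, 0.03289, 0.21053, 0.05921, 0.11184, 0.02632, 0.07895, giving H' = 1.93359.
Difference = |0.59658 − 1.93359| = 1.33701, i.e. 1.337 to 3 decimal places.

1.337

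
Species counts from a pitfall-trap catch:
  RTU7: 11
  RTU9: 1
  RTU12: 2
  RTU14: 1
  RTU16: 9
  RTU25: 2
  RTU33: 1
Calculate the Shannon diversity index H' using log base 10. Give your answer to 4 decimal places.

Total N = 11+1+2+1+9+2+1 = 27, so the proportions are 0.407407, 0.037037, 0.074074, 0.037037, 0.333333, 0.074074, 0.037037 (working shown to 6 dp, full precision carried).
Each pᵢ log₁₀ pᵢ term: 0.407407×(-0.389971)=-0.158877, 0.037037×(-1.431364)=-0.053013, 0.074074×(-1.130334)=-0.083728, 0.037037×(-1.431364)=-0.053013, 0.333333×(-0.477121)=-0.159040, 0.074074×(-1.130334)=-0.083728, 0.037037×(-1.431364)=-0.053013.
Sum = -0.644415, so H' = 0.6444.

0.6444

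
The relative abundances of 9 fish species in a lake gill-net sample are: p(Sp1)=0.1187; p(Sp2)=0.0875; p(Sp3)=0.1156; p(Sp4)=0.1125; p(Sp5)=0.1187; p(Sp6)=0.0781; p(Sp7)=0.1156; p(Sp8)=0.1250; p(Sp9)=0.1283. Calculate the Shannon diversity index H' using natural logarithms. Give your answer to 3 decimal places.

2.186

Each pᵢ ln pᵢ term (working shown to 5 dp, full precision carried): 0.1187×(-2.13116)=-0.25297, 0.0875×(-2.43612)=-0.21316, 0.1156×(-2.15762)=-0.24942, 0.1125×(-2.18480)=-0.24579, 0.1187×(-2.13116)=-0.25297, 0.0781×(-2.54977)=-0.19914, 0.1156×(-2.15762)=-0.24942, 0.125×(-2.07944)=-0.25993, 0.1283×(-2.05338)=-0.26345.
Sum = -2.18624, so H' = 2.186.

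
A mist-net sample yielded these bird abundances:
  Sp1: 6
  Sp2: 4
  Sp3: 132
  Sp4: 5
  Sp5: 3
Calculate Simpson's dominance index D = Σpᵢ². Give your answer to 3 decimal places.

0.778

Total N = 6+4+132+5+3 = 150, so the proportions are 0.04, 0.02667, 0.88, 0.03333, 0.02 (working shown to 5 dp, full precision carried).
D = 0.04² + 0.02667² + 0.88² + 0.03333² + 0.02² = 0.00160 + 0.00071 + 0.77440 + 0.00111 + 0.00040 = 0.77822.
To 3 decimal places, D = 0.778.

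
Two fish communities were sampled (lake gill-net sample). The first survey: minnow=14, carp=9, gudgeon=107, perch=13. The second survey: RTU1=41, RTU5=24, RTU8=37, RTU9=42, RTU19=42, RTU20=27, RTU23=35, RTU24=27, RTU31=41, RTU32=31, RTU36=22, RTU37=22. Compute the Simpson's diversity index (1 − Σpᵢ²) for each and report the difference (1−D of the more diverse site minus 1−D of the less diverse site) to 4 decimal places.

0.4937

The first survey: N=143, proportions 0.097902, 0.062937, 0.748252, 0.090909, giving 1−D = 0.418309 (working shown to 6 dp, full precision carried).
The second survey: N=391, proportions 0.104859, 0.061381, 0.094629, 0.107417, 0.107417, 0.069054, 0.089514, 0.069054, 0.104859, 0.079284, 0.056266, 0.056266, giving 1−D = 0.912043.
Difference = |0.418309 − 0.912043| = 0.493734, i.e. 0.4937 to 4 decimal places.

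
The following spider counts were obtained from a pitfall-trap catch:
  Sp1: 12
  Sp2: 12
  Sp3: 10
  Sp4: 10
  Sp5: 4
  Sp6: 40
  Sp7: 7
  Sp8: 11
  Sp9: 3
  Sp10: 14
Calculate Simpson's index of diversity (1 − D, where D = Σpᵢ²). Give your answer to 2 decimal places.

0.84

Total N = 12+12+10+10+4+40+7+11+3+14 = 123, so the proportions are 0.0976, 0.0976, 0.0813, 0.0813, 0.0325, 0.3252, 0.0569, 0.0894, 0.0244, 0.1138 (working shown to 4 dp, full precision carried).
D = 0.0976² + 0.0976² + 0.0813² + 0.0813² + 0.0325² + 0.3252² + 0.0569² + 0.0894² + 0.0244² + 0.1138² = 0.0095 + 0.0095 + 0.0066 + 0.0066 + 0.0011 + 0.1058 + 0.0032 + 0.0080 + 0.0006 + 0.0130 = 0.1639.
So 1 − D = 0.8361, i.e. 0.84 to 2 decimal places.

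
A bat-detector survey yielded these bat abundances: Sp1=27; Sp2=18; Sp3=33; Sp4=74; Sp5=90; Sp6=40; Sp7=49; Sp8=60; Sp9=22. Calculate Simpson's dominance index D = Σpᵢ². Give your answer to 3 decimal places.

Total N = 27+18+33+74+90+40+49+60+22 = 413, so the proportions are 0.06538, 0.04358, 0.0799, 0.17918, 0.21792, 0.09685, 0.11864, 0.14528, 0.05327 (working shown to 5 dp, full precision carried).
D = 0.06538² + 0.04358² + 0.0799² + 0.17918² + 0.21792² + 0.09685² + 0.11864² + 0.14528² + 0.05327² = 0.00427 + 0.00190 + 0.00638 + 0.03210 + 0.04749 + 0.00938 + 0.01408 + 0.02111 + 0.00284 = 0.13955.
To 3 decimal places, D = 0.140.

0.140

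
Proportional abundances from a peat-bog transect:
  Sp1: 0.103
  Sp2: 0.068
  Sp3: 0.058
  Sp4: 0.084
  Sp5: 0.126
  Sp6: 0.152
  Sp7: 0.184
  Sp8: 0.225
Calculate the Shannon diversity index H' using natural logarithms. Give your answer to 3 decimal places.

Each pᵢ ln pᵢ term (working shown to 5 dp, full precision carried): 0.103×(-2.27303)=-0.23412, 0.068×(-2.68825)=-0.18280, 0.058×(-2.84731)=-0.16514, 0.084×(-2.47694)=-0.20806, 0.126×(-2.07147)=-0.26101, 0.152×(-1.88387)=-0.28635, 0.184×(-1.69282)=-0.31148, 0.225×(-1.49165)=-0.33562.
Sum = -1.98459, so H' = 1.985.

1.985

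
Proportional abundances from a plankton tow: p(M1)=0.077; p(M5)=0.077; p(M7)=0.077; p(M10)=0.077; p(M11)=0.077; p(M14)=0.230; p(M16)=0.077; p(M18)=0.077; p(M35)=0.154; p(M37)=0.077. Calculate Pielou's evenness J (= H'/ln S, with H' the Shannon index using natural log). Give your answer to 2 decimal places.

0.96

H' = −Σ pᵢ ln pᵢ = −((-0.1974) + (-0.1974) + (-0.1974) + (-0.1974) + (-0.1974) + (-0.3380) + (-0.1974) + (-0.1974) + (-0.2881) + (-0.1974)) = 2.2055 (working shown to 4 dp, full precision carried).
With S = 10 species, ln S = 2.3026, so J = 2.2055/2.3026 = 0.9578, i.e. 0.96 to 2 decimal places.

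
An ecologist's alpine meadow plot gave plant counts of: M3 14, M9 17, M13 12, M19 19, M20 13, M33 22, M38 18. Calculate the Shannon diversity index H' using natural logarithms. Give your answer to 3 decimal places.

1.925

Total N = 14+17+12+19+13+22+18 = 115, so the proportions are 0.12174, 0.14783, 0.10435, 0.16522, 0.11304, 0.1913, 0.15652 (working shown to 5 dp, full precision carried).
Each pᵢ ln pᵢ term: 0.12174×(-2.10587)=-0.25637, 0.14783×(-1.91172)=-0.28260, 0.10435×(-2.26003)=-0.23583, 0.16522×(-1.80049)=-0.29747, 0.11304×(-2.17998)=-0.24643, 0.1913×(-1.65389)=-0.31640, 0.15652×(-1.85456)=-0.29028.
Sum = -1.92538, so H' = 1.925.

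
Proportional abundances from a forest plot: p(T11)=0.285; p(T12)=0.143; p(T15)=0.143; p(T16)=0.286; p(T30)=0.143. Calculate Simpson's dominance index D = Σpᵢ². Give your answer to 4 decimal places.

0.2244

D = 0.285² + 0.143² + 0.143² + 0.286² + 0.143² = 0.081225 + 0.020449 + 0.020449 + 0.081796 + 0.020449 = 0.224368 (working shown to 6 dp, full precision carried).
To 4 decimal places, D = 0.2244.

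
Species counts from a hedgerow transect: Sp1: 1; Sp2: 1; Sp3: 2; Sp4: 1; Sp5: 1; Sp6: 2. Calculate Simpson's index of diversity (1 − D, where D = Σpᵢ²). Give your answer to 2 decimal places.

Total N = 1+1+2+1+1+2 = 8, so the proportions are 0.125, 0.125, 0.25, 0.125, 0.125, 0.25 (working shown to 4 dp, full precision carried).
D = 0.125² + 0.125² + 0.25² + 0.125² + 0.125² + 0.25² = 0.0156 + 0.0156 + 0.0625 + 0.0156 + 0.0156 + 0.0625 = 0.1875.
So 1 − D = 0.8125, i.e. 0.81 to 2 decimal places.

0.81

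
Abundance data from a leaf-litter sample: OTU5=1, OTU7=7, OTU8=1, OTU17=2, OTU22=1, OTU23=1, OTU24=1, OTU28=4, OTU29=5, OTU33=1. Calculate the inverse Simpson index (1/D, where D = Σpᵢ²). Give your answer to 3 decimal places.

5.760

Total N = 1+7+1+2+1+1+1+4+5+1 = 24, so the proportions are 0.0416667, 0.2916667, 0.0416667, 0.0833333, 0.0416667, 0.0416667, 0.0416667, 0.1666667, 0.2083333, 0.0416667 (working shown to 7 dp, full precision carried).
D = 0.0416667² + 0.2916667² + 0.0416667² + 0.0833333² + 0.0416667² + 0.0416667² + 0.0416667² + 0.1666667² + 0.2083333² + 0.0416667² = 0.0017361 + 0.0850694 + 0.0017361 + 0.0069444 + 0.0017361 + 0.0017361 + 0.0017361 + 0.0277778 + 0.0434028 + 0.0017361 = 0.1736111.
So 1/D = 5.76000, i.e. 5.760 to 3 decimal places.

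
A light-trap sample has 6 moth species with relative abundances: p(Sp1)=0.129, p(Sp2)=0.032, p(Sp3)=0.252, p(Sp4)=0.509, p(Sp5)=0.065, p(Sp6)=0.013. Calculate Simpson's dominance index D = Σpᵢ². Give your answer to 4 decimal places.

0.3446

D = 0.129² + 0.032² + 0.252² + 0.509² + 0.065² + 0.013² = 0.016641 + 0.001024 + 0.063504 + 0.259081 + 0.004225 + 0.000169 = 0.344644 (working shown to 6 dp, full precision carried).
To 4 decimal places, D = 0.3446.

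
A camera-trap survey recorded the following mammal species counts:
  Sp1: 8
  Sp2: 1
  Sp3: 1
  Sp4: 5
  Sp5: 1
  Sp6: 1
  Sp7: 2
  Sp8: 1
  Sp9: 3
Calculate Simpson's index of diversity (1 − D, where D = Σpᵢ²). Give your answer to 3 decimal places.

0.798

Total N = 8+1+1+5+1+1+2+1+3 = 23, so the proportions are 0.34783, 0.04348, 0.04348, 0.21739, 0.04348, 0.04348, 0.08696, 0.04348, 0.13043 (working shown to 5 dp, full precision carried).
D = 0.34783² + 0.04348² + 0.04348² + 0.21739² + 0.04348² + 0.04348² + 0.08696² + 0.04348² + 0.13043² = 0.12098 + 0.00189 + 0.00189 + 0.04726 + 0.00189 + 0.00189 + 0.00756 + 0.00189 + 0.01701 = 0.20227.
So 1 − D = 0.79773, i.e. 0.798 to 3 decimal places.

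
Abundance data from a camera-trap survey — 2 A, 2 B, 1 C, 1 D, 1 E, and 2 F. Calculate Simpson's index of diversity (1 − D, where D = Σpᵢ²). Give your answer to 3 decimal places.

0.815

Total N = 2+2+1+1+1+2 = 9, so the proportions are 0.22222, 0.22222, 0.11111, 0.11111, 0.11111, 0.22222 (working shown to 5 dp, full precision carried).
D = 0.22222² + 0.22222² + 0.11111² + 0.11111² + 0.11111² + 0.22222² = 0.04938 + 0.04938 + 0.01235 + 0.01235 + 0.01235 + 0.04938 = 0.18519.
So 1 − D = 0.81481, i.e. 0.815 to 3 decimal places.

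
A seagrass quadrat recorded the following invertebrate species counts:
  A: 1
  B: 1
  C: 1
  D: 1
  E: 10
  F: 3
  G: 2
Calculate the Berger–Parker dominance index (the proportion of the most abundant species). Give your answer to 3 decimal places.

0.526

Total N = 1+1+1+1+10+3+2 = 19, so the proportions are 0.05263, 0.05263, 0.05263, 0.05263, 0.52632, 0.15789, 0.10526 (working shown to 5 dp, full precision carried).
The largest proportion is 0.52632, i.e. d = 0.526 to 3 decimal places.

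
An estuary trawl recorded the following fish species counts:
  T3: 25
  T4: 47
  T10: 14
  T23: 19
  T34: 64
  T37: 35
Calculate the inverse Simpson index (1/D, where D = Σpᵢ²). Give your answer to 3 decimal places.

Total N = 25+47+14+19+64+35 = 204, so the proportions are 0.122549, 0.2303922, 0.0686275, 0.0931373, 0.3137255, 0.1715686 (working shown to 7 dp, full precision carried).
D = 0.122549² + 0.2303922² + 0.0686275² + 0.0931373² + 0.3137255² + 0.1715686² = 0.0150183 + 0.0530805 + 0.0047097 + 0.0086745 + 0.0984237 + 0.0294358 = 0.2093426.
So 1/D = 4.77686, i.e. 4.777 to 3 decimal places.

4.777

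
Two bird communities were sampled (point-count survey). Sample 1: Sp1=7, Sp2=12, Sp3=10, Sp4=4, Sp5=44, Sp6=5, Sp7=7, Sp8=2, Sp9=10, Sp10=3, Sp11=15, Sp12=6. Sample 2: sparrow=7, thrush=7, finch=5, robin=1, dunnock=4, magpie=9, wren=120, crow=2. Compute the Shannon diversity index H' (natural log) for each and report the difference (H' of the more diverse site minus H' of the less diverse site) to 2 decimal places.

1.18

Sample 1: N=125, proportions 0.056, 0.096, 0.08, 0.032, 0.352, 0.04, 0.056, 0.016, 0.08, 0.024, 0.12, 0.048, giving H' = 2.1142 (working shown to 4 dp, full precision carried).
Sample 2: N=155, proportions 0.0452, 0.0452, 0.0323, 0.0065, 0.0258, 0.0581, 0.7742, 0.0129, giving H' = 0.9370.
Difference = |2.1142 − 0.9370| = 1.1772, i.e. 1.18 to 2 decimal places.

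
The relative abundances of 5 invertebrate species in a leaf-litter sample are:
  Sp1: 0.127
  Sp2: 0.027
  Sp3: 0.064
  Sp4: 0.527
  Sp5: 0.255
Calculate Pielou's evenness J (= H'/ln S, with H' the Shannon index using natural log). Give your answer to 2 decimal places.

0.76

H' = −Σ pᵢ ln pᵢ = −((-0.2621) + (-0.0975) + (-0.1759) + (-0.3376) + (-0.3485)) = 1.2216 (working shown to 4 dp, full precision carried).
With S = 5 species, ln S = 1.6094, so J = 1.2216/1.6094 = 0.7590, i.e. 0.76 to 2 decimal places.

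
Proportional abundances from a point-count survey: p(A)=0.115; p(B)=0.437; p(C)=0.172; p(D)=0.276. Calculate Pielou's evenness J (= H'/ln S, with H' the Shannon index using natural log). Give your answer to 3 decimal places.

0.915

H' = −Σ pᵢ ln pᵢ = −((-0.24872) + (-0.36176) + (-0.30276) + (-0.35531)) = 1.26856 (working shown to 5 dp, full precision carried).
With S = 4 species, ln S = 1.38629, so J = 1.26856/1.38629 = 0.91507, i.e. 0.915 to 3 decimal places.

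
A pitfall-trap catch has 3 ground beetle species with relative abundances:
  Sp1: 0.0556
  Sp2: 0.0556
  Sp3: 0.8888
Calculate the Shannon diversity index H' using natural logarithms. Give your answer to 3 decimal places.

Each pᵢ ln pᵢ term (working shown to 5 dp, full precision carried): 0.0556×(-2.88957)=-0.16066, 0.0556×(-2.88957)=-0.16066, 0.8888×(-0.11788)=-0.10477.
Sum = -0.42609, so H' = 0.426.

0.426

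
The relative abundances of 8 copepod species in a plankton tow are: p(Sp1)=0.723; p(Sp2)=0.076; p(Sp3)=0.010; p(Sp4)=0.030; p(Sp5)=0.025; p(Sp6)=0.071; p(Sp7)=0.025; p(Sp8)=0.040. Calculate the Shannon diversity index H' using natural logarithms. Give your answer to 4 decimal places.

Each pᵢ ln pᵢ term (working shown to 6 dp, full precision carried): 0.723×(-0.324346)=-0.234502, 0.076×(-2.577022)=-0.195854, 0.01×(-4.605170)=-0.046052, 0.03×(-3.506558)=-0.105197, 0.025×(-3.688879)=-0.092222, 0.071×(-2.645075)=-0.187800, 0.025×(-3.688879)=-0.092222, 0.04×(-3.218876)=-0.128755.
Sum = -1.082604, so H' = 1.0826.

1.0826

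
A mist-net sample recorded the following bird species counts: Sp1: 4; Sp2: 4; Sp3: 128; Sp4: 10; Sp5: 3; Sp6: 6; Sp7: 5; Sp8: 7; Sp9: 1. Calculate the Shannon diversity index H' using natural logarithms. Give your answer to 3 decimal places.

1.012

Total N = 4+4+128+10+3+6+5+7+1 = 168, so the proportions are 0.02381, 0.02381, 0.7619, 0.05952, 0.01786, 0.03571, 0.02976, 0.04167, 0.00595 (working shown to 5 dp, full precision carried).
Each pᵢ ln pᵢ term: 0.02381×(-3.73767)=-0.08899, 0.02381×(-3.73767)=-0.08899, 0.7619×(-0.27193)=-0.20719, 0.05952×(-2.82138)=-0.16794, 0.01786×(-4.02535)=-0.07188, 0.03571×(-3.33220)=-0.11901, 0.02976×(-3.51453)=-0.10460, 0.04167×(-3.17805)=-0.13242, 0.00595×(-5.12396)=-0.03050.
Sum = -1.01152, so H' = 1.012.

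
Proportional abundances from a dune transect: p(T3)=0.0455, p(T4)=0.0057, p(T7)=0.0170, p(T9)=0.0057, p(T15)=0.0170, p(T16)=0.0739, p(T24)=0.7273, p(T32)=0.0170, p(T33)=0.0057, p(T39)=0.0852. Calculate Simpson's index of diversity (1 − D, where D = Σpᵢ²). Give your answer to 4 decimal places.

0.4553

D = 0.0455² + 0.0057² + 0.017² + 0.0057² + 0.017² + 0.0739² + 0.7273² + 0.017² + 0.0057² + 0.0852² = 0.002070 + 0.000032 + 0.000289 + 0.000032 + 0.000289 + 0.005461 + 0.528965 + 0.000289 + 0.000032 + 0.007259 = 0.544720 (working shown to 6 dp, full precision carried).
So 1 − D = 0.455280, i.e. 0.4553 to 4 decimal places.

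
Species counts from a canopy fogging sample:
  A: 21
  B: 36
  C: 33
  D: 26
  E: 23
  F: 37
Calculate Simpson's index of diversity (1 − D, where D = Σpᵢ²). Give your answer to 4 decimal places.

0.8257

Total N = 21+36+33+26+23+37 = 176, so the proportions are 0.119318, 0.204545, 0.1875, 0.147727, 0.130682, 0.210227 (working shown to 6 dp, full precision carried).
D = 0.119318² + 0.204545² + 0.1875² + 0.147727² + 0.130682² + 0.210227² = 0.014237 + 0.041839 + 0.035156 + 0.021823 + 0.017078 + 0.044196 = 0.174329.
So 1 − D = 0.825671, i.e. 0.8257 to 4 decimal places.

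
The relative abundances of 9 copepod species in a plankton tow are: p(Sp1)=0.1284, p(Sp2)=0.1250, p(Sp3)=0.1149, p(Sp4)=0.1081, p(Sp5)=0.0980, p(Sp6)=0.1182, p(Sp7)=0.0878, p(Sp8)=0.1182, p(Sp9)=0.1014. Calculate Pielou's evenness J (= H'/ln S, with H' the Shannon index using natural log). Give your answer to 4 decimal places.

H' = −Σ pᵢ ln pᵢ = −((-0.263554) + (-0.259930) + (-0.248608) + (-0.240490) + (-0.227633) + (-0.252402) + (-0.213591) + (-0.252402) + (-0.232072)) = 2.190682 (working shown to 6 dp, full precision carried).
With S = 9 species, ln S = 2.197225, so J = 2.190682/2.197225 = 0.997022, i.e. 0.9970 to 4 decimal places.

0.9970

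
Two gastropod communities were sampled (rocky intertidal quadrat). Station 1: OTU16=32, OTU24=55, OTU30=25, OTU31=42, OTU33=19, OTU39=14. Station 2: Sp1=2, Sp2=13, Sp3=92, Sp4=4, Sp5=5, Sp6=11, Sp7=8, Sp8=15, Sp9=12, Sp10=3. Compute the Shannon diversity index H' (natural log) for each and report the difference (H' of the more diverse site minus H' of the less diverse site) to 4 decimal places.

0.1086

Station 1: N=187, proportions 0.171123, 0.294118, 0.13369, 0.224599, 0.101604, 0.074866, giving H' = 1.692862 (working shown to 6 dp, full precision carried).
Station 2: N=165, proportions 0.012121, 0.078788, 0.557576, 0.024242, 0.030303, 0.066667, 0.048485, 0.090909, 0.072727, 0.018182, giving H' = 1.584276.
Difference = |1.692862 − 1.584276| = 0.108586, i.e. 0.1086 to 4 decimal places.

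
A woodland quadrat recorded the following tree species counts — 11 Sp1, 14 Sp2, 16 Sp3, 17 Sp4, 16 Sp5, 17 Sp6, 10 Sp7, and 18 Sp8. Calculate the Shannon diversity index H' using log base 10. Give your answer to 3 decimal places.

Total N = 11+14+16+17+16+17+10+18 = 119, so the proportions are 0.09244, 0.11765, 0.13445, 0.14286, 0.13445, 0.14286, 0.08403, 0.15126 (working shown to 5 dp, full precision carried).
Each pᵢ log₁₀ pᵢ term: 0.09244×(-1.03415)=-0.09559, 0.11765×(-0.92942)=-0.10934, 0.13445×(-0.87143)=-0.11717, 0.14286×(-0.84510)=-0.12073, 0.13445×(-0.87143)=-0.11717, 0.14286×(-0.84510)=-0.12073, 0.08403×(-1.07555)=-0.09038, 0.15126×(-0.82027)=-0.12408.
Sum = -0.89518, so H' = 0.895.

0.895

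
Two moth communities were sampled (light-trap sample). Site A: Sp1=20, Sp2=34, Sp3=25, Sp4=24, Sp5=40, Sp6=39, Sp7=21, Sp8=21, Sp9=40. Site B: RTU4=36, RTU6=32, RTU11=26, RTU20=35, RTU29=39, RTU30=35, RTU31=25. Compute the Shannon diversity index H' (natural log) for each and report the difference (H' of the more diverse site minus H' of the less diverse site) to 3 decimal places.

0.223

Site A: N=264, proportions 0.07576, 0.12879, 0.0947, 0.09091, 0.15152, 0.14773, 0.07955, 0.07955, 0.15152, giving H' = 2.15771 (working shown to 5 dp, full precision carried).
Site B: N=228, proportions 0.15789, 0.14035, 0.11404, 0.15351, 0.17105, 0.15351, 0.10965, giving H' = 1.93441.
Difference = |2.15771 − 1.93441| = 0.22330, i.e. 0.223 to 3 decimal places.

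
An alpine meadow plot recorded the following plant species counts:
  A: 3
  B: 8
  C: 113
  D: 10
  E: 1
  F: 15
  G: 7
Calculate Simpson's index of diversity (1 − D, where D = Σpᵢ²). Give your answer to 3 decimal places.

Total N = 3+8+113+10+1+15+7 = 157, so the proportions are 0.01911, 0.05096, 0.71975, 0.06369, 0.00637, 0.09554, 0.04459 (working shown to 5 dp, full precision carried).
D = 0.01911² + 0.05096² + 0.71975² + 0.06369² + 0.00637² + 0.09554² + 0.04459² = 0.00037 + 0.00260 + 0.51803 + 0.00406 + 0.00004 + 0.00913 + 0.00199 = 0.53621.
So 1 − D = 0.46379, i.e. 0.464 to 3 decimal places.

0.464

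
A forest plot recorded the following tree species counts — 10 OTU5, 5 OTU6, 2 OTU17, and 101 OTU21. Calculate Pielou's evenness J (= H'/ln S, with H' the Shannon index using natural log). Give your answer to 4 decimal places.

Total N = 10+5+2+101 = 118, so the proportions are 0.084746, 0.042373, 0.016949, 0.855932 (working shown to 6 dp, full precision carried).
H' = −Σ pᵢ ln pᵢ = −((-0.209161) + (-0.133951) + (-0.069111) + (-0.133152)) = 0.545375.
With S = 4 species, ln S = 1.386294, so J = 0.545375/1.386294 = 0.393405, i.e. 0.3934 to 4 decimal places.

0.3934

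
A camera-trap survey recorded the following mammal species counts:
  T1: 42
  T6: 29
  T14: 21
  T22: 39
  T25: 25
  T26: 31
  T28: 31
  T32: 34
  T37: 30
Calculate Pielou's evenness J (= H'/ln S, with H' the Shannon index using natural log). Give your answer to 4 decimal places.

Total N = 42+29+21+39+25+31+31+34+30 = 282, so the proportions are 0.148936, 0.102837, 0.074468, 0.138298, 0.088652, 0.109929, 0.109929, 0.120567, 0.106383 (working shown to 6 dp, full precision carried).
H' = −Σ pᵢ ln pᵢ = −((-0.283610) + (-0.233914) + (-0.193422) + (-0.273601) + (-0.214808) + (-0.242715) + (-0.242715) + (-0.255066) + (-0.238373)) = 2.178223.
With S = 9 species, ln S = 2.197225, so J = 2.178223/2.197225 = 0.991352, i.e. 0.9914 to 4 decimal places.

0.9914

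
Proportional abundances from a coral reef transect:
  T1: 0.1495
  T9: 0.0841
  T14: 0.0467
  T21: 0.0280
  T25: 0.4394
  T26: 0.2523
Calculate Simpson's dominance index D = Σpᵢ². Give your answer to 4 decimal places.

0.2891

D = 0.1495² + 0.0841² + 0.0467² + 0.028² + 0.4394² + 0.2523² = 0.022350 + 0.007073 + 0.002181 + 0.000784 + 0.193072 + 0.063655 = 0.289116 (working shown to 6 dp, full precision carried).
To 4 decimal places, D = 0.2891.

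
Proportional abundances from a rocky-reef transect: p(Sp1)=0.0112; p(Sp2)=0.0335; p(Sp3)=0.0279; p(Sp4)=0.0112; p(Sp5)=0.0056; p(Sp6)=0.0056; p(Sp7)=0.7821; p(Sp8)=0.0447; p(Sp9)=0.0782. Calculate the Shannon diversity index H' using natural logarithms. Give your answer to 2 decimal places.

Each pᵢ ln pᵢ term (working shown to 4 dp, full precision carried): 0.0112×(-4.4918)=-0.0503, 0.0335×(-3.3962)=-0.1138, 0.0279×(-3.5791)=-0.0999, 0.0112×(-4.4918)=-0.0503, 0.0056×(-5.1850)=-0.0290, 0.0056×(-5.1850)=-0.0290, 0.7821×(-0.2458)=-0.1922, 0.0447×(-3.1078)=-0.1389, 0.0782×(-2.5485)=-0.1993.
Sum = -0.9027, so H' = 0.90.

0.90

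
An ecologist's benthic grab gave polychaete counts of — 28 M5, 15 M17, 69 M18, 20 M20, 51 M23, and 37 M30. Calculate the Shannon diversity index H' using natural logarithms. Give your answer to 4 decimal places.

Total N = 28+15+69+20+51+37 = 220, so the proportions are 0.127273, 0.068182, 0.313636, 0.090909, 0.231818, 0.168182 (working shown to 6 dp, full precision carried).
Each pᵢ ln pᵢ term: 0.127273×(-2.061423)=-0.262363, 0.068182×(-2.685577)=-0.183108, 0.313636×(-1.159521)=-0.363668, 0.090909×(-2.397895)=-0.217990, 0.231818×(-1.461802)=-0.338872, 0.168182×(-1.782710)=-0.299819.
Sum = -1.665821, so H' = 1.6658.

1.6658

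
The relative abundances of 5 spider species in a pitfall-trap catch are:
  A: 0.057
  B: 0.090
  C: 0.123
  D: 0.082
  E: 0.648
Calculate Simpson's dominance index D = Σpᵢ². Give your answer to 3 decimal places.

0.453

D = 0.057² + 0.09² + 0.123² + 0.082² + 0.648² = 0.00325 + 0.00810 + 0.01513 + 0.00672 + 0.41990 = 0.45311 (working shown to 5 dp, full precision carried).
To 3 decimal places, D = 0.453.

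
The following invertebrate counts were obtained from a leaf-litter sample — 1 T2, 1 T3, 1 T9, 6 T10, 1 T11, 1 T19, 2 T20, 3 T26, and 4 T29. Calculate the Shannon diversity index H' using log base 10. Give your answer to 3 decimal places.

0.846

Total N = 1+1+1+6+1+1+2+3+4 = 20, so the proportions are 0.05, 0.05, 0.05, 0.3, 0.05, 0.05, 0.1, 0.15, 0.2 (working shown to 7 dp, full precision carried).
Each pᵢ log₁₀ pᵢ term: 0.05×(-1.3010300)=-0.0650515, 0.05×(-1.3010300)=-0.0650515, 0.05×(-1.3010300)=-0.0650515, 0.3×(-0.5228787)=-0.1568636, 0.05×(-1.3010300)=-0.0650515, 0.05×(-1.3010300)=-0.0650515, 0.1×(-1.0000000)=-0.1000000, 0.15×(-0.8239087)=-0.1235863, 0.2×(-0.6989700)=-0.1397940.
Sum = -0.8455014, so H' = 0.846.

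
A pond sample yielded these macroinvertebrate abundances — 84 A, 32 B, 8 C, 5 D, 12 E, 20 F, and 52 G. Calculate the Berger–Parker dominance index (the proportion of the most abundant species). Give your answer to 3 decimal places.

0.394

Total N = 84+32+8+5+12+20+52 = 213, so the proportions are 0.39437, 0.15023, 0.03756, 0.02347, 0.05634, 0.0939, 0.24413 (working shown to 5 dp, full precision carried).
The largest proportion is 0.39437, i.e. d = 0.394 to 3 decimal places.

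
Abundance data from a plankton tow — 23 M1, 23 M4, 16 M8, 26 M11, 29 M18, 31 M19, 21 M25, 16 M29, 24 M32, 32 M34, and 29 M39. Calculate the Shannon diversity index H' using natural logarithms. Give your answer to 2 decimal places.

Total N = 23+23+16+26+29+31+21+16+24+32+29 = 270, so the proportions are 0.0852, 0.0852, 0.0593, 0.0963, 0.1074, 0.1148, 0.0778, 0.0593, 0.0889, 0.1185, 0.1074 (working shown to 4 dp, full precision carried).
Each pᵢ ln pᵢ term: 0.0852×(-2.4629)=-0.2098, 0.0852×(-2.4629)=-0.2098, 0.0593×(-2.8258)=-0.1675, 0.0963×(-2.3403)=-0.2254, 0.1074×(-2.2311)=-0.2396, 0.1148×(-2.1644)=-0.2485, 0.0778×(-2.5539)=-0.1986, 0.0593×(-2.8258)=-0.1675, 0.0889×(-2.4204)=-0.2151, 0.1185×(-2.1327)=-0.2528, 0.1074×(-2.2311)=-0.2396.
Sum = -2.3742, so H' = 2.37.

2.37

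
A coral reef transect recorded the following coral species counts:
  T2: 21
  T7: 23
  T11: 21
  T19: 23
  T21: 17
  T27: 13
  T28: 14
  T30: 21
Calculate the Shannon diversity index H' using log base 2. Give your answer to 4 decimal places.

2.9718

Total N = 21+23+21+23+17+13+14+21 = 153, so the proportions are 0.137255, 0.150327, 0.137255, 0.150327, 0.111111, 0.084967, 0.091503, 0.137255 (working shown to 6 dp, full precision carried).
Each pᵢ log₂ pᵢ term: 0.137255×(-2.865070)=-0.393245, 0.150327×(-2.733826)=-0.410967, 0.137255×(-2.865070)=-0.393245, 0.150327×(-2.733826)=-0.410967, 0.111111×(-3.169925)=-0.352214, 0.084967×(-3.556948)=-0.302224, 0.091503×(-3.450033)=-0.315689, 0.137255×(-2.865070)=-0.393245.
Sum = -2.971797, so H' = 2.9718.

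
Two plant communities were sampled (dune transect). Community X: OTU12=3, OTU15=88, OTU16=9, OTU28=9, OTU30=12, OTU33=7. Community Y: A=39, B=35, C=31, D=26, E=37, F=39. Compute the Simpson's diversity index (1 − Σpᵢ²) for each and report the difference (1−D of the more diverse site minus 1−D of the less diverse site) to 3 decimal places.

0.325

Community X: N=128, proportions 0.023438, 0.6875, 0.070312, 0.070312, 0.09375, 0.054688, giving 1−D = 0.505127 (working shown to 6 dp, full precision carried).
Community Y: N=207, proportions 0.188406, 0.169082, 0.149758, 0.125604, 0.178744, 0.188406, giving 1−D = 0.830264.
Difference = |0.505127 − 0.830264| = 0.325137, i.e. 0.325 to 3 decimal places.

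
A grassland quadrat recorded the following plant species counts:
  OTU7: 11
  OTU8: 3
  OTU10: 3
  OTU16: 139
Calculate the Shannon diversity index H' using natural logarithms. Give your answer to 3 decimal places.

Total N = 11+3+3+139 = 156, so the proportions are 0.07051, 0.01923, 0.01923, 0.89103 (working shown to 5 dp, full precision carried).
Each pᵢ ln pᵢ term: 0.07051×(-2.65196)=-0.18700, 0.01923×(-3.95124)=-0.07599, 0.01923×(-3.95124)=-0.07599, 0.89103×(-0.11538)=-0.10281.
Sum = -0.44178, so H' = 0.442.

0.442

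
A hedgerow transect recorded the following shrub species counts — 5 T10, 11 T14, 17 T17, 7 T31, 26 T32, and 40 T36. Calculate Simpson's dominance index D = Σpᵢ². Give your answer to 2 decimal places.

0.25

Total N = 5+11+17+7+26+40 = 106, so the proportions are 0.0472, 0.1038, 0.1604, 0.066, 0.2453, 0.3774 (working shown to 4 dp, full precision carried).
D = 0.0472² + 0.1038² + 0.1604² + 0.066² + 0.2453² + 0.3774² = 0.0022 + 0.0108 + 0.0257 + 0.0044 + 0.0602 + 0.1424 = 0.2456.
To 2 decimal places, D = 0.25.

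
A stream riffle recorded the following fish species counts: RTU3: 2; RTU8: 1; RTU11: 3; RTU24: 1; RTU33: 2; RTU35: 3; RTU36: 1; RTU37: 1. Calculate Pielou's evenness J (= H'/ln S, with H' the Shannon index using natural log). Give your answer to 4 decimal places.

0.9475

Total N = 2+1+3+1+2+3+1+1 = 14, so the proportions are 0.142857, 0.071429, 0.214286, 0.071429, 0.142857, 0.214286, 0.071429, 0.071429 (working shown to 6 dp, full precision carried).
H' = −Σ pᵢ ln pᵢ = −((-0.277987) + (-0.188504) + (-0.330095) + (-0.188504) + (-0.277987) + (-0.330095) + (-0.188504) + (-0.188504)) = 1.970181.
With S = 8 species, ln S = 2.079442, so J = 1.970181/2.079442 = 0.947457, i.e. 0.9475 to 4 decimal places.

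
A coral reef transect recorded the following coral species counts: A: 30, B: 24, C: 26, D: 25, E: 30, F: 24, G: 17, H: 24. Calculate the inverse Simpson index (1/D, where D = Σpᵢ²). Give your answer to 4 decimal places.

7.8156

Total N = 30+24+26+25+30+24+17+24 = 200, so the proportions are 0.15, 0.12, 0.13, 0.125, 0.15, 0.12, 0.085, 0.12 (working shown to 8 dp, full precision carried).
D = 0.15² + 0.12² + 0.13² + 0.125² + 0.15² + 0.12² + 0.085² + 0.12² = 0.02250000 + 0.01440000 + 0.01690000 + 0.01562500 + 0.02250000 + 0.01440000 + 0.00722500 + 0.01440000 = 0.12795000.
So 1/D = 7.815553, i.e. 7.8156 to 4 decimal places.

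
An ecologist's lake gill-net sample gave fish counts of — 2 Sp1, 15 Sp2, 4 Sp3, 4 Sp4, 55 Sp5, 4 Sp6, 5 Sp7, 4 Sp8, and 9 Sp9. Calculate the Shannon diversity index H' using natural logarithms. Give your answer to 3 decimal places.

Total N = 2+15+4+4+55+4+5+4+9 = 102, so the proportions are 0.01961, 0.14706, 0.03922, 0.03922, 0.53922, 0.03922, 0.04902, 0.03922, 0.08824 (working shown to 5 dp, full precision carried).
Each pᵢ ln pᵢ term: 0.01961×(-3.93183)=-0.07709, 0.14706×(-1.91692)=-0.28190, 0.03922×(-3.23868)=-0.12701, 0.03922×(-3.23868)=-0.12701, 0.53922×(-0.61764)=-0.33304, 0.03922×(-3.23868)=-0.12701, 0.04902×(-3.01553)=-0.14782, 0.03922×(-3.23868)=-0.12701, 0.08824×(-2.42775)=-0.21421.
Sum = -1.56210, so H' = 1.562.

1.562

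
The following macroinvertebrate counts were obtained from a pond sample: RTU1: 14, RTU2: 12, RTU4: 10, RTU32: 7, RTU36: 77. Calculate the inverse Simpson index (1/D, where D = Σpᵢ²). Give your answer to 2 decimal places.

Total N = 14+12+10+7+77 = 120, so the proportions are 0.11667, 0.1, 0.08333, 0.05833, 0.64167 (working shown to 5 dp, full precision carried).
D = 0.11667² + 0.1² + 0.08333² + 0.05833² + 0.64167² = 0.01361 + 0.01000 + 0.00694 + 0.00340 + 0.41174 = 0.44569.
So 1/D = 2.2437, i.e. 2.24 to 2 decimal places.

2.24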